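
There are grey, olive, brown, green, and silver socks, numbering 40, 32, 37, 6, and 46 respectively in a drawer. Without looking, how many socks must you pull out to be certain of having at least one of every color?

The hardest color to obtain is green: we could draw every other sock first — 161 − 6 = 155 socks — without a single green one.
The next draw must be green, so 155 + 1 = 156.

156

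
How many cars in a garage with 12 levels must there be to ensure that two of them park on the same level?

13

There are 12 levels acting as pigeonholes.
With 12 cars we could place one in each, avoiding any repeat.
One more forces some class to hold 2, so 12 + 1 = 13.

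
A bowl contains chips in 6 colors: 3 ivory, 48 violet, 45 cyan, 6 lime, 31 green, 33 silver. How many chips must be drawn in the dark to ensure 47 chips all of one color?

In the worst case we take at most 46 of each color, but all 3 ivory, all 45 cyan, all 6 lime, all 31 green, and all 33 silver (fewer than 46), giving 3 + 46 + 45 + 6 + 31 + 33 = 164.
One more chip then forces some color to 47, so 164 + 1 = 165.

165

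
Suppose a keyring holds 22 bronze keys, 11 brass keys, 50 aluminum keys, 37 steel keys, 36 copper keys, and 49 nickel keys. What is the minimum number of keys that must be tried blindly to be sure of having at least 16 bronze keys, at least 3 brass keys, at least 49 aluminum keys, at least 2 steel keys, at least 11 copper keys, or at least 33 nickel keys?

Each of the 6 types has its own threshold; avoid all of them simultaneously.
The worst case stops just short of every target: 15 bronze, 2 brass, 48 aluminum, 1 steel, 10 copper, 32 nickel — 15 + 2 + 48 + 1 + 10 + 32 = 108 keys.
One more key must push some type to its target, so 108 + 1 = 109.

109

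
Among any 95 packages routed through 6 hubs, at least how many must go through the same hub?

The 95 packages fall into 6 hubs.
If each of the 6 hubs held at most 15, the total would be at most 6 × 15 = 90 < 95, a contradiction.
So at least one holds ⌈95/6⌉ = 16.

16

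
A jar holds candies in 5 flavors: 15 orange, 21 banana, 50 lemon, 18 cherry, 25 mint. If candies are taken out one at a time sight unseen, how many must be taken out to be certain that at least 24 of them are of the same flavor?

Treat the 5 flavors as pigeonholes.
In the worst case we take at most 23 of each flavor, but all 15 orange, all 21 banana, and all 18 cherry (fewer than 23), giving 15 + 21 + 23 + 18 + 23 = 100.
One more candy then forces some flavor to 24, so 100 + 1 = 101.

101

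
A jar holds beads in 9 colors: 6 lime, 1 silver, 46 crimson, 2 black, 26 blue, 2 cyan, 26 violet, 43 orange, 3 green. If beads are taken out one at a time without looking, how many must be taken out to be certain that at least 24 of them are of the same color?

Treat the 9 colors as pigeonholes.
In the worst case we take at most 23 of each color, but all 6 lime, all 1 silver, all 2 black, all 2 cyan, and all 3 green (fewer than 23), giving 6 + 1 + 23 + 2 + 23 + 2 + 23 + 23 + 3 = 106.
One more bead then forces some color to 24, so 106 + 1 = 107.

107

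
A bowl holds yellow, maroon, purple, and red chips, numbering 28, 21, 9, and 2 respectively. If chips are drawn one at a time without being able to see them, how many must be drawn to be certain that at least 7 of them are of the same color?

In the worst case we take at most 6 of each color, but all 2 red (fewer than 6), giving 6 + 6 + 6 + 2 = 20.
One more chip then forces some color to 7, so 20 + 1 = 21.

21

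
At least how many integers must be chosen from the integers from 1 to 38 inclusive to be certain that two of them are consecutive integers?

Partition {1, …, 38} into 19 pairs: {1,2}, {3,4}, …, {37,38}.
Choosing 19 integers — say the 19 even numbers 2, 4, …, 38 — takes one from each pair and avoids the property.
Choosing 20 forces two into the same pair by pigeonhole, and those are consecutive. So 20.

20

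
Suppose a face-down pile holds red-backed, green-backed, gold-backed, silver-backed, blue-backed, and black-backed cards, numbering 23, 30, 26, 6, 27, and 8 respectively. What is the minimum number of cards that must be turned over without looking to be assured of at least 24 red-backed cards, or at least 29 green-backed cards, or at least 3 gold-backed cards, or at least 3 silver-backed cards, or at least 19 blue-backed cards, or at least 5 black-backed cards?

78

The worst case stops just short of every target: 23 red-backed, 28 green-backed, 2 gold-backed, 2 silver-backed, 18 blue-backed, 4 black-backed — 23 + 28 + 2 + 2 + 18 + 4 = 77 cards.
One more card must push some back color to its target, so 77 + 1 = 78.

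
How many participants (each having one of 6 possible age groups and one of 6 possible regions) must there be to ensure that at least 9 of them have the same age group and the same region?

289

There are 6 × 6 = 36 (age group, region) combinations acting as pigeonholes.
With 36 × 8 = 288 participants we could place exactly 8 in each, with no (age group, region) pair reaching 9.
One more forces some (age group, region) pair to hold 9, so 288 + 1 = 289.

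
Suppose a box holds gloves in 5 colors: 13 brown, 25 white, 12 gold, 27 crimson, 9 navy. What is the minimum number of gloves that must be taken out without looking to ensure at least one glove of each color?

78

The hardest color to obtain is navy: we could draw every other glove first — 86 − 9 = 77 gloves — without a single navy one.
The next draw must be navy, so 77 + 1 = 78.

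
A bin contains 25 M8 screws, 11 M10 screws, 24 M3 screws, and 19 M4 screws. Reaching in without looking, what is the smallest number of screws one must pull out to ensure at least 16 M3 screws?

To avoid M3 screws as long as possible, exhaust the other 3 sizes first.
The worst case draws every non-M3 screw first: 25 + 11 + 19 = 55.
The next 16 draws are then forced to be M3, giving 55 + 16 = 71.

71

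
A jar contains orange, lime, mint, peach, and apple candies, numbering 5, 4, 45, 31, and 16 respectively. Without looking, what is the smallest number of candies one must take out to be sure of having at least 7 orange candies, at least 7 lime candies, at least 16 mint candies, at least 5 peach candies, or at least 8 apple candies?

The worst case stops just short of every target: all 5 orange, all 4 lime, 15 mint, 4 peach, 7 apple — 5 + 4 + 15 + 4 + 7 = 35 candies.
One more candy must push some flavor to its target, so 35 + 1 = 36.

36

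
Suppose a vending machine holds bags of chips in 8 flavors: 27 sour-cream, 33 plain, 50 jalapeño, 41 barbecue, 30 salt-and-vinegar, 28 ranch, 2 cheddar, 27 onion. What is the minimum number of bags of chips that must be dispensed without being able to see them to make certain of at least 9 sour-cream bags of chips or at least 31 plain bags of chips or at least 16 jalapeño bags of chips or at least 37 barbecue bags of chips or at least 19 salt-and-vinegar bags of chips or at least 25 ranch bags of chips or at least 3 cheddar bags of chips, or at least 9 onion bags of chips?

142

The worst case stops just short of every target: 8 sour-cream, 30 plain, 15 jalapeño, 36 barbecue, 18 salt-and-vinegar, 24 ranch, 2 cheddar, 8 onion — 8 + 30 + 15 + 36 + 18 + 24 + 2 + 8 = 141 bags of chips.
One more bag of chips must push some flavor to its target, so 141 + 1 = 142.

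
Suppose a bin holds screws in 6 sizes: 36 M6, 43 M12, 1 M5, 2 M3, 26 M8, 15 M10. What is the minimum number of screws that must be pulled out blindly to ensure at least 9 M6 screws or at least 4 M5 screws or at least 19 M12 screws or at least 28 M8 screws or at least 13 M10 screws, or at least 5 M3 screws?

Each of the 6 sizes has its own threshold; avoid all of them simultaneously.
The worst case stops just short of every target: 8 M6, 18 M12, all 1 M5, all 2 M3, all 26 M8, 12 M10 — 8 + 18 + 1 + 2 + 26 + 12 = 67 screws.
One more screw must push some size to its target, so 67 + 1 = 68.

68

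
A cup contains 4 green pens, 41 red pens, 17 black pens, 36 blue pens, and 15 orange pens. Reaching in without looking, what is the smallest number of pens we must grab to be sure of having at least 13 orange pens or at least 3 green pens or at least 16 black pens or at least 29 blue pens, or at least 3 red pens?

Each of the 5 ink colors has its own threshold; avoid all of them simultaneously.
The worst case stops just short of every target: 2 green, 2 red, 15 black, 28 blue, 12 orange — 2 + 2 + 15 + 28 + 12 = 59 pens.
One more pen must push some ink color to its target, so 59 + 1 = 60.

60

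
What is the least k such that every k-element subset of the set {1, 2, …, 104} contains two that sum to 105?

Partition {1, …, 104} into 52 pairs: {1,104}, {2,103}, …, {52,53}.
Choosing 52 integers — say the integers 1 through 52 — takes one from each pair and avoids the property.
Choosing 53 forces two into the same pair by pigeonhole, and those sum to 105. So 53.

53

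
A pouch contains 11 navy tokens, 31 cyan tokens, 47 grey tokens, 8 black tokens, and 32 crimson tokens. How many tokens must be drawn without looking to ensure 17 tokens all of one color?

68

In the worst case we take at most 16 of each color, but all 11 navy and all 8 black (fewer than 16), giving 11 + 16 + 16 + 8 + 16 = 67.
One more token then forces some color to 17, so 67 + 1 = 68.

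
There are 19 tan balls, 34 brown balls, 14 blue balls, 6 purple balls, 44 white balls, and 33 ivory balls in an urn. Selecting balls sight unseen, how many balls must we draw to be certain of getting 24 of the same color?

In the worst case we take at most 23 of each color, but all 19 tan, all 14 blue, and all 6 purple (fewer than 23), giving 19 + 23 + 14 + 6 + 23 + 23 = 108.
One more ball then forces some color to 24, so 108 + 1 = 109.

109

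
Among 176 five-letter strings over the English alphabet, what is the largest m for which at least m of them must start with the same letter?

There are 26 possible first letters, which serve as the pigeonholes.
If each of the 26 possible first letters held at most 6, the total would be at most 26 × 6 = 156 < 176, a contradiction.
So at least one holds ⌈176/26⌉ = 7.

7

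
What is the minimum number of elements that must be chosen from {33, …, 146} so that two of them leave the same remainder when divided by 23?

24

Use the pigeonhole principle on residue classes: group the integers by remainder mod 23; there are 23 residue classes, each nonempty in this range.
Choosing one from each class (23 integers) avoids any shared remainder.
One more choice must repeat a class, so two differ by a multiple of 23. Hence 23 + 1 = 24.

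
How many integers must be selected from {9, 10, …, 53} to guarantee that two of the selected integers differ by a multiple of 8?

Use the pigeonhole principle on residue classes: group the integers by remainder mod 8; there are 8 residue classes, each nonempty in this range.
Choosing one from each class (8 integers) avoids any shared remainder.
One more choice must repeat a class, so two differ by a multiple of 8. Hence 8 + 1 = 9.

9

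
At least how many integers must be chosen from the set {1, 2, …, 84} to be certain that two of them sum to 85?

Partition {1, …, 84} into 42 pairs: {1,84}, {2,83}, …, {42,43}.
Choosing 42 integers — say the integers 1 through 42 — takes one from each pair and avoids the property.
Choosing 43 forces two into the same pair by pigeonhole, and those sum to 85. So 43.

43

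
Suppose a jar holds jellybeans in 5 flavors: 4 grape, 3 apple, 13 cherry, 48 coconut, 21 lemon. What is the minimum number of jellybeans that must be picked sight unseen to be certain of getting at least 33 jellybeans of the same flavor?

In the worst case we take at most 32 of each flavor, but all 4 grape, all 3 apple, all 13 cherry, and all 21 lemon (fewer than 32), giving 4 + 3 + 13 + 32 + 21 = 73.
One more jellybean then forces some flavor to 33, so 73 + 1 = 74.

74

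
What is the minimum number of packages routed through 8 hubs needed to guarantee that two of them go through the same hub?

There are 8 hubs acting as pigeonholes.
With 8 packages we could place one in each, avoiding any repeat.
One more forces some class to hold 2, so 8 + 1 = 9.

9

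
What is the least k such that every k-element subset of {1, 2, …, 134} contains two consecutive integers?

68

Partition {1, …, 134} into 67 pairs: {1,2}, {3,4}, …, {133,134}.
Choosing 67 integers — say the 67 even numbers 2, 4, …, 134 — takes one from each pair and avoids the property.
Choosing 68 forces two into the same pair by pigeonhole, and those are consecutive. So 68.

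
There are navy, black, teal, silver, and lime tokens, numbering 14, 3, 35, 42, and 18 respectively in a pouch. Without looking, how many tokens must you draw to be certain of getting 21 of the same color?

In the worst case we take at most 20 of each color, but all 14 navy, all 3 black, and all 18 lime (fewer than 20), giving 14 + 3 + 20 + 20 + 18 = 75.
One more token then forces some color to 21, so 75 + 1 = 76.

76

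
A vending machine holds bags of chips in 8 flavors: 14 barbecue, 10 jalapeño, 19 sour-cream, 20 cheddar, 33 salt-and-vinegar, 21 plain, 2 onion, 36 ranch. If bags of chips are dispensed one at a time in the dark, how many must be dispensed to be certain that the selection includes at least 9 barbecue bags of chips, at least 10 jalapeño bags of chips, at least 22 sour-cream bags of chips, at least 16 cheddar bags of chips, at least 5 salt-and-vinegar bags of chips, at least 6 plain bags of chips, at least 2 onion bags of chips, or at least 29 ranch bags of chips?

90

Each of the 8 flavors has its own threshold; avoid all of them simultaneously.
The worst case stops just short of every target: 8 barbecue, 9 jalapeño, all 19 sour-cream, 15 cheddar, 4 salt-and-vinegar, 5 plain, 1 onion, 28 ranch — 8 + 9 + 19 + 15 + 4 + 5 + 1 + 28 = 89 bags of chips.
One more bag of chips must push some flavor to its target, so 89 + 1 = 90.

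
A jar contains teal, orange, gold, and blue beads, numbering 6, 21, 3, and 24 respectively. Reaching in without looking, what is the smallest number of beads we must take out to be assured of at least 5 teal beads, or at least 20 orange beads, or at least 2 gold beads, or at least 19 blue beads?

43

The worst case stops just short of every target: 4 teal, 19 orange, 1 gold, 18 blue — 4 + 19 + 1 + 18 = 42 beads.
One more bead must push some color to its target, so 42 + 1 = 43.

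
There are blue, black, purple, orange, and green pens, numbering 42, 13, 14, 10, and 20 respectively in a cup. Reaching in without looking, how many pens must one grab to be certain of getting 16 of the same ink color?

68

In the worst case we take at most 15 of each ink color, but all 13 black, all 14 purple, and all 10 orange (fewer than 15), giving 15 + 13 + 14 + 10 + 15 = 67.
One more pen then forces some ink color to 16, so 67 + 1 = 68.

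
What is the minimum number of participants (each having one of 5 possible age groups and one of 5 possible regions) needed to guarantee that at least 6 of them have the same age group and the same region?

126

There are 5 × 5 = 25 (age group, region) combinations acting as pigeonholes.
With 25 × 5 = 125 participants we could place exactly 5 in each, with no (age group, region) pair reaching 6.
One more forces some (age group, region) pair to hold 6, so 125 + 1 = 126.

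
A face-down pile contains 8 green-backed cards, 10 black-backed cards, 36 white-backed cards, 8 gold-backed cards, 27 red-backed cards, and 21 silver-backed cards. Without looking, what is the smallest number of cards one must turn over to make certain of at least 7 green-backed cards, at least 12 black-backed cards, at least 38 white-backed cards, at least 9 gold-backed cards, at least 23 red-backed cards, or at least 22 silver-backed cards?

104

Each of the 6 back colors has its own threshold; avoid all of them simultaneously.
The worst case stops just short of every target: 6 green-backed, all 10 black-backed, all 36 white-backed, 8 gold-backed, 22 red-backed, 21 silver-backed — 6 + 10 + 36 + 8 + 22 + 21 = 103 cards.
One more card must push some back color to its target, so 103 + 1 = 104.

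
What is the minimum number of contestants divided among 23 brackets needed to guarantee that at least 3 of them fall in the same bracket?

47

There are 23 brackets acting as pigeonholes.
With 23 × 2 = 46 contestants we could place exactly 2 in each, with no class reaching 3.
One more forces some class to hold 3, so 46 + 1 = 47.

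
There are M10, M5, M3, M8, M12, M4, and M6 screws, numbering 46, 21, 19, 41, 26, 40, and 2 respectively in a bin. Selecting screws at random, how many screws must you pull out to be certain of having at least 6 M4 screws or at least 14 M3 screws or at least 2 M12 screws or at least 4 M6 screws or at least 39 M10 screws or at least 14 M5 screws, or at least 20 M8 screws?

The worst case stops just short of every target: 38 M10, 13 M5, 13 M3, 19 M8, 1 M12, 5 M4, all 2 M6 — 38 + 13 + 13 + 19 + 1 + 5 + 2 = 91 screws.
One more screw must push some size to its target, so 91 + 1 = 92.

92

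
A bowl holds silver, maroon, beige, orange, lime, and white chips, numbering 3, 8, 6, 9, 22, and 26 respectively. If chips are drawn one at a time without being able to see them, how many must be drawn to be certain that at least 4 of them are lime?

56

The worst case draws every non-lime chip first: 3 + 8 + 6 + 9 + 26 = 52.
The next 4 draws are then forced to be lime, giving 52 + 4 = 56.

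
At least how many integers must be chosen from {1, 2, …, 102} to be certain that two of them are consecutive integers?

52

Partition {1, …, 102} into 51 pairs: {1,2}, {3,4}, …, {101,102}.
Choosing 51 integers — say the 51 even numbers 2, 4, …, 102 — takes one from each pair and avoids the property.
Choosing 52 forces two into the same pair by pigeonhole, and those are consecutive. So 52.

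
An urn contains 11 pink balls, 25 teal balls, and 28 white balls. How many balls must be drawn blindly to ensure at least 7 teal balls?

To avoid teal balls as long as possible, exhaust the other 2 colors first.
The worst case draws every non-teal ball first: 11 + 28 = 39.
The next 7 draws are then forced to be teal, giving 39 + 7 = 46.

46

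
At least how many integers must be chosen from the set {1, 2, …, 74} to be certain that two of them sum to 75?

Partition {1, …, 74} into 37 pairs: {1,74}, {2,73}, …, {37,38}.
Choosing 37 integers — say the integers 1 through 37 — takes one from each pair and avoids the property.
Choosing 38 forces two into the same pair by pigeonhole, and those sum to 75. So 38.

38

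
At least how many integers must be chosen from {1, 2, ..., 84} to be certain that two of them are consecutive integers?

43

Partition {1, …, 84} into 42 pairs: {1,2}, {3,4}, …, {83,84}.
Choosing 42 integers — say the 42 even numbers 2, 4, …, 84 — takes one from each pair and avoids the property.
Choosing 43 forces two into the same pair by pigeonhole, and those are consecutive. So 43.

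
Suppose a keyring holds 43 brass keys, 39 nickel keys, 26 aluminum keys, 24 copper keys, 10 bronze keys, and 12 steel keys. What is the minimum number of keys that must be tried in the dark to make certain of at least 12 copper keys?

The worst case draws every non-copper key first: 43 + 39 + 26 + 10 + 12 = 130.
The next 12 draws are then forced to be copper, giving 130 + 12 = 142.

142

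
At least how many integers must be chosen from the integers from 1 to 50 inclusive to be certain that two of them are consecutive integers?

26

Partition {1, …, 50} into 25 pairs: {1,2}, {3,4}, …, {49,50}.
Choosing 25 integers — say the 25 even numbers 2, 4, …, 50 — takes one from each pair and avoids the property.
Choosing 26 forces two into the same pair by pigeonhole, and those are consecutive. So 26.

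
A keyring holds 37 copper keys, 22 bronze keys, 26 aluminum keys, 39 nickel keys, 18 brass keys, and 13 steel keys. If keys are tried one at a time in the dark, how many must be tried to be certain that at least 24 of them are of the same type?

123

In the worst case we take at most 23 of each type, but all 22 bronze, all 18 brass, and all 13 steel (fewer than 23), giving 23 + 22 + 23 + 23 + 18 + 13 = 122.
One more key then forces some type to 24, so 122 + 1 = 123.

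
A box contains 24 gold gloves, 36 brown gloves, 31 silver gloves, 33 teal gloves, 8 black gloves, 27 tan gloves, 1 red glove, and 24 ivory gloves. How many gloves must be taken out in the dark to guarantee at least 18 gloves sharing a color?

112

In the worst case we take at most 17 of each color, but all 8 black and all 1 red (fewer than 17), giving 17 + 17 + 17 + 17 + 8 + 17 + 1 + 17 = 111.
One more glove then forces some color to 18, so 111 + 1 = 112.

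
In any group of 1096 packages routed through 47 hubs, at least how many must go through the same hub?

The 1096 packages fall into 47 hubs.
If each of the 47 hubs held at most 23, the total would be at most 47 × 23 = 1081 < 1096, a contradiction.
So at least one holds ⌈1096/47⌉ = 24.

24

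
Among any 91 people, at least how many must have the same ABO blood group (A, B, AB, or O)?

There are 4 ABO blood groups, which serve as the pigeonholes.
If each of the 4 ABO blood groups held at most 22, the total would be at most 4 × 22 = 88 < 91, a contradiction.
So at least one holds ⌈91/4⌉ = 23.

23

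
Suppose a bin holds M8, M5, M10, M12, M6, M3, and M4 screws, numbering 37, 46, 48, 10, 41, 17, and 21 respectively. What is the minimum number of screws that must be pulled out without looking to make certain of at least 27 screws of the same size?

153

In the worst case we take at most 26 of each size, but all 10 M12, all 17 M3, and all 21 M4 (fewer than 26), giving 26 + 26 + 26 + 10 + 26 + 17 + 21 = 152.
One more screw then forces some size to 27, so 152 + 1 = 153.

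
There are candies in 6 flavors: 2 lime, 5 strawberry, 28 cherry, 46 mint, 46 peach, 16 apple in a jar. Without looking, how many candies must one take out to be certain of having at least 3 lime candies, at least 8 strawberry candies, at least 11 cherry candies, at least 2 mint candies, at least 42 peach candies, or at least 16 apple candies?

The worst case stops just short of every target: 2 lime, all 5 strawberry, 10 cherry, 1 mint, 41 peach, 15 apple — 2 + 5 + 10 + 1 + 41 + 15 = 74 candies.
One more candy must push some flavor to its target, so 74 + 1 = 75.

75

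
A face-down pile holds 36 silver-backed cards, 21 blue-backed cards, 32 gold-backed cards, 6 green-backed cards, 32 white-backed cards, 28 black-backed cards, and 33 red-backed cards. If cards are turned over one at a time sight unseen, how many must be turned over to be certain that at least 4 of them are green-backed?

186

To avoid green-backed cards as long as possible, exhaust the other 6 back colors first.
The worst case draws every non-green-backed card first: 36 + 21 + 32 + 32 + 28 + 33 = 182.
The next 4 draws are then forced to be green-backed, giving 182 + 4 = 186.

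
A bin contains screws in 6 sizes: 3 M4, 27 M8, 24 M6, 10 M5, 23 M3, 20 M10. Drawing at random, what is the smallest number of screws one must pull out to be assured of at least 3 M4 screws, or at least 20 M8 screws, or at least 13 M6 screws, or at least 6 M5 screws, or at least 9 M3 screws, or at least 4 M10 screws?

The worst case stops just short of every target: 2 M4, 19 M8, 12 M6, 5 M5, 8 M3, 3 M10 — 2 + 19 + 12 + 5 + 8 + 3 = 49 screws.
One more screw must push some size to its target, so 49 + 1 = 50.

50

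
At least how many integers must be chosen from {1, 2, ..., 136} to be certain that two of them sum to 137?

69

Partition {1, …, 136} into 68 pairs: {1,136}, {2,135}, …, {68,69}.
Choosing 68 integers — say the integers 1 through 68 — takes one from each pair and avoids the property.
Choosing 69 forces two into the same pair by pigeonhole, and those sum to 137. So 69.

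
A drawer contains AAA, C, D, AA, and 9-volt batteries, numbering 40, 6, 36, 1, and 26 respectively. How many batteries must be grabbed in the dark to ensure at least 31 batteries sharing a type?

94

Treat the 5 types as pigeonholes.
In the worst case we take at most 30 of each type, but all 6 C, all 1 AA, and all 26 9-volt (fewer than 30), giving 30 + 6 + 30 + 1 + 26 = 93.
One more battery then forces some type to 31, so 93 + 1 = 94.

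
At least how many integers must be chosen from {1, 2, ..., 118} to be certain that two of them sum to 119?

60

Partition {1, …, 118} into 59 pairs: {1,118}, {2,117}, …, {59,60}.
Choosing 59 integers — say the integers 1 through 59 — takes one from each pair and avoids the property.
Choosing 60 forces two into the same pair by pigeonhole, and those sum to 119. So 60.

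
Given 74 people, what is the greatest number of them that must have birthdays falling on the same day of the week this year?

There are 7 days of the week, which serve as the pigeonholes.
If each of the 7 days of the week held at most 10, the total would be at most 7 × 10 = 70 < 74, a contradiction.
So at least one holds ⌈74/7⌉ = 11.

11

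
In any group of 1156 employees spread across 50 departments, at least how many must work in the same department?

24

The 1156 employees fall into 50 departments.
If each of the 50 departments held at most 23, the total would be at most 50 × 23 = 1150 < 1156, a contradiction.
So at least one holds ⌈1156/50⌉ = 24.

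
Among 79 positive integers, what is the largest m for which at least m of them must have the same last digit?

8

The 79 positive integers fall into 10 possible last digits.
If each of the 10 possible last digits held at most 7, the total would be at most 10 × 7 = 70 < 79, a contradiction.
So at least one holds ⌈79/10⌉ = 8.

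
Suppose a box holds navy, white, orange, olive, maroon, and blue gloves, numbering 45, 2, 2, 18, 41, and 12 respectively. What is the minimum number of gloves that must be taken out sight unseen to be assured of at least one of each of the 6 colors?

The hardest color to obtain is white: we could draw every other glove first — 120 − 2 = 118 gloves — without a single white one.
The next draw must be white, so 118 + 1 = 119.

119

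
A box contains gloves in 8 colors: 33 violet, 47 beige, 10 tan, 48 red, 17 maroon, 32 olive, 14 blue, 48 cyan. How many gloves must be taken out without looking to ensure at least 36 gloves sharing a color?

In the worst case we take at most 35 of each color, but all 33 violet, all 10 tan, all 17 maroon, all 32 olive, and all 14 blue (fewer than 35), giving 33 + 35 + 10 + 35 + 17 + 32 + 14 + 35 = 211.
One more glove then forces some color to 36, so 211 + 1 = 212.

212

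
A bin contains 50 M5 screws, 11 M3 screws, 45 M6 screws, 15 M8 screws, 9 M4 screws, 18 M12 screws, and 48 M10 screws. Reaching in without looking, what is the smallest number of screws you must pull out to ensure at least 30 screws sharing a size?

In the worst case we take at most 29 of each size, but all 11 M3, all 15 M8, all 9 M4, and all 18 M12 (fewer than 29), giving 29 + 11 + 29 + 15 + 9 + 18 + 29 = 140.
One more screw then forces some size to 30, so 140 + 1 = 141.

141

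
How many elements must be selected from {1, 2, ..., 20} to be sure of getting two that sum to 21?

Partition {1, …, 20} into 10 pairs: {1,20}, {2,19}, …, {10,11}.
Choosing 10 integers — say the integers 1 through 10 — takes one from each pair and avoids the property.
Choosing 11 forces two into the same pair by pigeonhole, and those sum to 21. So 11.

11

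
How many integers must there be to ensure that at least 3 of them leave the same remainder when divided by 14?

There are 14 residue classes modulo 14 acting as pigeonholes.
With 14 × 2 = 28 integers we could place exactly 2 in each, with no class reaching 3.
One more forces some class to hold 3, so 28 + 1 = 29.

29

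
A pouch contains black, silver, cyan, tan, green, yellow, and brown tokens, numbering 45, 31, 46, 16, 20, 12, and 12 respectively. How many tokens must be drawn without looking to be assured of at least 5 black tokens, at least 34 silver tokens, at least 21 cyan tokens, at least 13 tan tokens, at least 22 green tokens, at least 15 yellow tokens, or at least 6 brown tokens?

105

The worst case stops just short of every target: 4 black, all 31 silver, 20 cyan, 12 tan, all 20 green, all 12 yellow, 5 brown — 4 + 31 + 20 + 12 + 20 + 12 + 5 = 104 tokens.
One more token must push some color to its target, so 104 + 1 = 105.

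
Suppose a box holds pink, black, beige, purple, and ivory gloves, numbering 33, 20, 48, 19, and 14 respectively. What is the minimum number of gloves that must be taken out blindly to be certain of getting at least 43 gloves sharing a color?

Treat the 5 colors as pigeonholes.
In the worst case we take at most 42 of each color, but all 33 pink, all 20 black, all 19 purple, and all 14 ivory (fewer than 42), giving 33 + 20 + 42 + 19 + 14 = 128.
One more glove then forces some color to 43, so 128 + 1 = 129.

129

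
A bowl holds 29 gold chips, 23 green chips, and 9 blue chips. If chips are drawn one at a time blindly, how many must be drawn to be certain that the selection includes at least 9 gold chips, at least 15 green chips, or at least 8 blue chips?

30

The worst case stops just short of every target: 8 gold, 14 green, 7 blue — 8 + 14 + 7 = 29 chips.
One more chip must push some color to its target, so 29 + 1 = 30.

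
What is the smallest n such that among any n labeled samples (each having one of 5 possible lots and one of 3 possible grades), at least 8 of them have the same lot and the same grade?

There are 5 × 3 = 15 (lot, grade) combinations acting as pigeonholes.
With 15 × 7 = 105 labeled samples we could place exactly 7 in each, with no (lot, grade) pair reaching 8.
One more forces some (lot, grade) pair to hold 8, so 105 + 1 = 106.

106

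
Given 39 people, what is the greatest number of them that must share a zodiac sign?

The 39 people fall into 12 zodiac signs.
If each of the 12 zodiac signs held at most 3, the total would be at most 12 × 3 = 36 < 39, a contradiction.
So at least one holds ⌈39/12⌉ = 4.

4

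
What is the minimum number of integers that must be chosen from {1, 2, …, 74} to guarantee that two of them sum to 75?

Partition {1, …, 74} into 37 pairs: {1,74}, {2,73}, …, {37,38}.
Choosing 37 integers — say the integers 1 through 37 — takes one from each pair and avoids the property.
Choosing 38 forces two into the same pair by pigeonhole, and those sum to 75. So 38.

38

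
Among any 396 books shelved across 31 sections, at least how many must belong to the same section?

13

The 396 books fall into 31 sections.
If each of the 31 sections held at most 12, the total would be at most 31 × 12 = 372 < 396, a contradiction.
So at least one holds ⌈396/31⌉ = 13.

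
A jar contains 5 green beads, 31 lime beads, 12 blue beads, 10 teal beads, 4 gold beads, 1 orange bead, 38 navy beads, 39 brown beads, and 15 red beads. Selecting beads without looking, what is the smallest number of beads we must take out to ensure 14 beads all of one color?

85

In the worst case we take at most 13 of each color, but all 5 green, all 12 blue, all 10 teal, all 4 gold, and all 1 orange (fewer than 13), giving 5 + 13 + 12 + 10 + 4 + 1 + 13 + 13 + 13 = 84.
One more bead then forces some color to 14, so 84 + 1 = 85.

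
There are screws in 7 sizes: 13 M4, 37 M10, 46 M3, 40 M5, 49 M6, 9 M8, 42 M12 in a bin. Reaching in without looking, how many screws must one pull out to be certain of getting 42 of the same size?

223

Treat the 7 sizes as pigeonholes.
In the worst case we take at most 41 of each size, but all 13 M4, all 37 M10, all 40 M5, and all 9 M8 (fewer than 41), giving 13 + 37 + 41 + 40 + 41 + 9 + 41 = 222.
One more screw then forces some size to 42, so 222 + 1 = 223.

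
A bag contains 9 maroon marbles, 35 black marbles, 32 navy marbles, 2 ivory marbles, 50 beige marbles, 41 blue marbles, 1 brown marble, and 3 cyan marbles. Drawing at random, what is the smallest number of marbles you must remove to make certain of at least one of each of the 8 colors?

173

The hardest color to obtain is brown: we could draw every other marble first — 173 − 1 = 172 marbles — without a single brown one.
The next draw must be brown, so 172 + 1 = 173.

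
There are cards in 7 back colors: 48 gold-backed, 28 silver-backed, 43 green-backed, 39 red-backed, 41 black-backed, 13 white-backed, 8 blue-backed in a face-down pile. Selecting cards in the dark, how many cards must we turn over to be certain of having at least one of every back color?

213

The hardest back color to obtain is blue-backed: we could draw every other card first — 220 − 8 = 212 cards — without a single blue-backed one.
The next draw must be blue-backed, so 212 + 1 = 213.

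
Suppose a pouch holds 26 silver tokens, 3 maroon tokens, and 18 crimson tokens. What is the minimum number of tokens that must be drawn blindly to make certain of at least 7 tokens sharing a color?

16

In the worst case we take at most 6 of each color, but all 3 maroon (fewer than 6), giving 6 + 3 + 6 = 15.
One more token then forces some color to 7, so 15 + 1 = 16.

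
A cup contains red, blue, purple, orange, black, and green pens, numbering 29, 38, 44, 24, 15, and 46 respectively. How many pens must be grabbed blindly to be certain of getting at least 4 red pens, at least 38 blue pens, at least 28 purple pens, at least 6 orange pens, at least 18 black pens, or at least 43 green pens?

The worst case stops just short of every target: 3 red, 37 blue, 27 purple, 5 orange, all 15 black, 42 green — 3 + 37 + 27 + 5 + 15 + 42 = 129 pens.
One more pen must push some ink color to its target, so 129 + 1 = 130.

130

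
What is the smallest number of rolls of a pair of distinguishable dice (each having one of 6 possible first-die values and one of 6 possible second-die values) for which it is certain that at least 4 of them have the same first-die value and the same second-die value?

There are 6 × 6 = 36 (first-die value, second-die value) combinations acting as pigeonholes.
With 36 × 3 = 108 rolls of a pair of distinguishable dice we could place exactly 3 in each, with no (first-die value, second-die value) pair reaching 4.
One more forces some (first-die value, second-die value) pair to hold 4, so 108 + 1 = 109.

109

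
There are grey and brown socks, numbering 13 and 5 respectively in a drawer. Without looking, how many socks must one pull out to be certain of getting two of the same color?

The worst case takes 1 sock of each color without reaching 2 of any: 2 × 1 = 2.
The next sock must bring some color to 2, so 2 + 1 = 3.

3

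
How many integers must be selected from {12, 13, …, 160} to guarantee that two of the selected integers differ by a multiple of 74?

75

Group the integers by remainder mod 74; there are 74 residue classes, each nonempty in this range.
Choosing one from each class (74 integers) avoids any shared remainder.
One more choice must repeat a class, so two differ by a multiple of 74. Hence 74 + 1 = 75.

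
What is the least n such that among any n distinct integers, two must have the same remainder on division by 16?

Two integers differ by a multiple of 16 exactly when they share a remainder mod 16.
There are 16 residue classes mod 16, so 16 integers can all lie in distinct classes.
One more integer must repeat a residue, giving a difference divisible by 16. So n = 16 + 1 = 17.

17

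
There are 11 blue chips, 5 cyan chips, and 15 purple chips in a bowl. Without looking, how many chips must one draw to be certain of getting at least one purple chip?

The worst case draws every non-purple chip first: 11 + 5 = 16.
The next draw is then forced to be purple, giving 16 + 1 = 17.

17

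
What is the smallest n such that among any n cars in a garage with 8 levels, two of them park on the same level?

There are 8 levels acting as pigeonholes.
With 8 cars we could place one in each, avoiding any repeat.
One more forces some class to hold 2, so 8 + 1 = 9.

9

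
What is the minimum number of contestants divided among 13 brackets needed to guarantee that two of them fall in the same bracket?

There are 13 brackets acting as pigeonholes.
With 13 contestants we could place one in each, avoiding any repeat.
One more forces some class to hold 2, so 13 + 1 = 14.

14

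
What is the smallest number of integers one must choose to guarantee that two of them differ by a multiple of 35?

Two integers differ by a multiple of 35 exactly when they share a remainder mod 35.
There are 35 residue classes mod 35, so 35 integers can all lie in distinct classes.
One more integer must repeat a residue, giving a difference divisible by 35. So n = 35 + 1 = 36.

36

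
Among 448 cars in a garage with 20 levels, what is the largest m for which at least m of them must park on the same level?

The 448 cars fall into 20 levels.
If each of the 20 levels held at most 22, the total would be at most 20 × 22 = 440 < 448, a contradiction.
So at least one holds ⌈448/20⌉ = 23.

23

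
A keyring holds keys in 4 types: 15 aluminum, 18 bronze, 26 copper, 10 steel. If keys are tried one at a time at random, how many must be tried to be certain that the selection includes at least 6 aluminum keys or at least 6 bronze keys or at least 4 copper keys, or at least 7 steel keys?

The worst case stops just short of every target: 5 aluminum, 5 bronze, 3 copper, 6 steel — 5 + 5 + 3 + 6 = 19 keys.
One more key must push some type to its target, so 19 + 1 = 20.

20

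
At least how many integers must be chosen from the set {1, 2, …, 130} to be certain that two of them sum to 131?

Partition {1, …, 130} into 65 pairs: {1,130}, {2,129}, …, {65,66}.
Choosing 65 integers — say the integers 1 through 65 — takes one from each pair and avoids the property.
Choosing 66 forces two into the same pair by pigeonhole, and those sum to 131. So 66.

66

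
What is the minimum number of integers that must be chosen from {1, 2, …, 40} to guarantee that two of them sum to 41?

Partition {1, …, 40} into 20 pairs: {1,40}, {2,39}, …, {20,21}.
Choosing 20 integers — say the integers 1 through 20 — takes one from each pair and avoids the property.
Choosing 21 forces two into the same pair by pigeonhole, and those sum to 41. So 21.

21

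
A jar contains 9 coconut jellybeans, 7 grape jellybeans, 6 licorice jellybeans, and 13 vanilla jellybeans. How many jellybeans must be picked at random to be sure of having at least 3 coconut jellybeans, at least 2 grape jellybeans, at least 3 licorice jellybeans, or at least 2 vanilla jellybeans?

7

The worst case stops just short of every target: 2 coconut, 1 grape, 2 licorice, 1 vanilla — 2 + 1 + 2 + 1 = 6 jellybeans.
One more jellybean must push some flavor to its target, so 6 + 1 = 7.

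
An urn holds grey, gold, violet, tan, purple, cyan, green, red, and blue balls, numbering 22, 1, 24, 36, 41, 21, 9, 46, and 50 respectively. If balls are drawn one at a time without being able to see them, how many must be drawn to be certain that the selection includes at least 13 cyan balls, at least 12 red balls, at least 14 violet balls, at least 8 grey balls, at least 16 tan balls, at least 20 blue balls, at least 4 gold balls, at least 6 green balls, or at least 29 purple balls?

112

The worst case stops just short of every target: 7 grey, all 1 gold, 13 violet, 15 tan, 28 purple, 12 cyan, 5 green, 11 red, 19 blue — 7 + 1 + 13 + 15 + 28 + 12 + 5 + 11 + 19 = 111 balls.
One more ball must push some color to its target, so 111 + 1 = 112.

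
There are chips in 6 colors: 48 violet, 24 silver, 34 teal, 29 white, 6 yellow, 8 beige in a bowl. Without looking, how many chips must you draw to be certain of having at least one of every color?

144

The hardest color to obtain is yellow: we could draw every other chip first — 149 − 6 = 143 chips — without a single yellow one.
The next draw must be yellow, so 143 + 1 = 144.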